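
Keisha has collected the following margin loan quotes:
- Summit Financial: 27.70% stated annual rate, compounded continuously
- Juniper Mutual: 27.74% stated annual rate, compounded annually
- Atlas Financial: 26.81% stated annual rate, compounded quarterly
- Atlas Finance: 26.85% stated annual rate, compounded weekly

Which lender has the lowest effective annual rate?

Summit Financial: e^0.2770 − 1 = 31.917%
Juniper Mutual: compounded annually, EAR = 27.740%
Atlas Financial: (1 + 0.2681/4)^4 − 1 = 29.628%
Atlas Finance: (1 + 0.2685/52)^52 − 1 = 30.710%
The lowest effective annual rate is Juniper Mutual at 27.740%.

Juniper Mutual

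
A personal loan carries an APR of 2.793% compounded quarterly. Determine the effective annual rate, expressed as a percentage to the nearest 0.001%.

EAR = (1 + 0.02793/4)^4 − 1.
= (1 + 0.006982)^4 − 1 = 1.028224 − 1 = 2.822%.

2.822%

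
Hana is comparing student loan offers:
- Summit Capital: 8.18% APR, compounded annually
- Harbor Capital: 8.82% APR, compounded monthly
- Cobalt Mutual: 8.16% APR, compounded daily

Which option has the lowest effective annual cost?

Summit Capital: compounded annually, EAR = 8.180%
Harbor Capital: (1 + 0.0882/12)^12 − 1 = 9.185%
Cobalt Mutual: (1 + 0.0816/365)^365 − 1 = 8.501%
The lowest effective annual rate is Summit Capital at 8.180%.

Summit Capital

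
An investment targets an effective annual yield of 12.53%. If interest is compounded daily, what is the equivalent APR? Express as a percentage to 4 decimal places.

11.8069%

(1 + r/365)^365 − 1 = 0.1253, so 1 + r/365 = 1.1253^(1/365).
r/365 = 0.000323, so r = 0.118069 = 11.8069%.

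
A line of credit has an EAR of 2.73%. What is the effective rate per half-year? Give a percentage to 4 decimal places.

1.3558%

The per-half-year rate i satisfies (1 + i)^2 = 1 + 0.0273.
i = 1.0273^(1/2) − 1 = 0.0135581 = 1.3558%.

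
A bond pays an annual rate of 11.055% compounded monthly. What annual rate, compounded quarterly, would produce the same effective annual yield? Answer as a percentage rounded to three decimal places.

11.157%

EAR = (1 + 0.11055/12)^12 − 1 = 0.116327.
Solve (1 + r/4)^4 = 1.116327: r/4 = 1.116327^(1/4) − 1 = 0.027893, so r = 0.111572 = 11.157%.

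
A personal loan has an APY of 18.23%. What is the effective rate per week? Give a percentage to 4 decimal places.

The per-week rate i satisfies (1 + i)^52 = 1 + 0.1823.
i = 1.1823^(1/52) − 1 = 0.0032256 = 0.3226%.

0.3226%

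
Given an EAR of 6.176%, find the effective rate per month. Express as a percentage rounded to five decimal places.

0.50065%

The per-month rate i satisfies (1 + i)^12 = 1 + 0.06176.
i = 1.06176^(1/12) − 1 = 0.0050065 = 0.50065%.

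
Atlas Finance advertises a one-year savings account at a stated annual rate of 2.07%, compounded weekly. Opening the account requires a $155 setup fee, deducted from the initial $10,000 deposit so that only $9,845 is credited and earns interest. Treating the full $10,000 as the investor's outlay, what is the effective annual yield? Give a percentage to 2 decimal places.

0.51%

Value after one year: 9,845 × (1 + 0.0207/52)^52 = 9,845 × 1.020912 = $10,050.87.
Effective yield on the $10,000 outlay: 10,050.87 / 10,000 − 1 = 0.005087 = 0.51%.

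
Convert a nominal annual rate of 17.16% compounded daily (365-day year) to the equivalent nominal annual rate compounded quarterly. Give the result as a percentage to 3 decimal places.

17.529%

EAR = (1 + 0.1716/365)^365 − 1 = 0.187155.
Solve (1 + r/4)^4 = 1.187155: r/4 = 1.187155^(1/4) − 1 = 0.043823, so r = 0.175292 = 17.529%.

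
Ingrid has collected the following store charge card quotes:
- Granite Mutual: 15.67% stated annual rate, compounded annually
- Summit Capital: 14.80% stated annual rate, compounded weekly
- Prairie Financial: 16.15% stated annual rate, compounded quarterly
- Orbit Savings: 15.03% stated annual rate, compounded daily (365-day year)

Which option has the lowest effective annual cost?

Granite Mutual

Granite Mutual: compounded annually, EAR = 15.670%
Summit Capital: (1 + 0.1480/52)^52 − 1 = 15.927%
Prairie Financial: (1 + 0.1615/4)^4 − 1 = 17.155%
Orbit Savings: (1 + 0.1503/365)^365 − 1 = 16.215%
The lowest effective annual rate is Granite Mutual at 15.670%.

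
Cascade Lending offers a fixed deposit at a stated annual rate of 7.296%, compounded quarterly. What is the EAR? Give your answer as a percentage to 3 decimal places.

EAR = (1 + 0.07296/4)^4 − 1.
= 1.074981 − 1 = 7.498%.

7.498%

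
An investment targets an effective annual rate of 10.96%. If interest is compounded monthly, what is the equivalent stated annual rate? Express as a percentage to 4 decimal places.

(1 + r/12)^12 − 1 = 0.1096, so 1 + r/12 = 1.1096^(1/12).
r/12 = 0.008704, so r = 0.104452 = 10.4452%.

10.4452%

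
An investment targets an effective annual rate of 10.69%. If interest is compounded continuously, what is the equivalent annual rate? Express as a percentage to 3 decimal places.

Continuous: nominal r satisfies e^r − 1 = 0.1069.
r = ln(1 + 0.1069) = ln(1.1069) = 0.101563 = 10.156%.

10.156%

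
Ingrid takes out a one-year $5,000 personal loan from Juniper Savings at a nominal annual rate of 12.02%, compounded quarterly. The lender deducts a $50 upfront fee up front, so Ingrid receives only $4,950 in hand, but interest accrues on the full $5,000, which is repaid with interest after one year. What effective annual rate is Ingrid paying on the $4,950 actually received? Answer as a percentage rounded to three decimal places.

Amount owed after one year: 5,000 × (1 + 0.1202/4)^4 = 5,000 × 1.125727 = $5,628.64.
Effective rate on net proceeds: 5,628.64 / 4,950 − 1 = 0.137098 = 13.710%.

13.710%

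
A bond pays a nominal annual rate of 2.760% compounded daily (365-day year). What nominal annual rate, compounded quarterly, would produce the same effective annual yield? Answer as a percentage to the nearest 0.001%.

EAR = (1 + 0.02760/365)^365 − 1 = 0.027983.
Solve (1 + r/4)^4 = 1.027983: r/4 = 1.027983^(1/4) − 1 = 0.006924, so r = 0.027694 = 2.769%.

2.769%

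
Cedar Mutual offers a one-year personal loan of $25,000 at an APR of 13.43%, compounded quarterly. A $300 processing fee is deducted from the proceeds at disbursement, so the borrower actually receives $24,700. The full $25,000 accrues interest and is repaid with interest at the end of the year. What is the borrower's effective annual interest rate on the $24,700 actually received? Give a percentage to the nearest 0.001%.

15.508%

Amount owed after one year: 25,000 × (1 + 0.1343/4)^4 = 25,000 × 1.141216 = $28,530.41.
Effective rate on net proceeds: 28,530.41 / 24,700 − 1 = 0.155077 = 15.508%.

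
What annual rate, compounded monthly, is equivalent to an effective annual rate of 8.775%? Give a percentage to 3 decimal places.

(1 + r/12)^12 − 1 = 0.08775, so 1 + r/12 = 1.08775^(1/12).
r/12 = 0.007034, so r = 0.084407 = 8.441%.

8.441%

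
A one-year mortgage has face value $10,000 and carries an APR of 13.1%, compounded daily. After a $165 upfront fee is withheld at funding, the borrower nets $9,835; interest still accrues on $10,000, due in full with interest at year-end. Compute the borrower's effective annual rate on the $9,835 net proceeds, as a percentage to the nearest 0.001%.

Amount owed after one year: 10,000 × (1 + 0.131/365)^365 = 10,000 × 1.139941 = $11,399.41.
Effective rate on net proceeds: 11,399.41 / 9,835 − 1 = 0.159066 = 15.907%.

15.907%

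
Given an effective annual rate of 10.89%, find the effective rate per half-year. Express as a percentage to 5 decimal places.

5.30432%

The per-half-year rate i satisfies (1 + i)^2 = 1 + 0.1089.
i = 1.1089^(1/2) − 1 = 0.0530432 = 5.30432%.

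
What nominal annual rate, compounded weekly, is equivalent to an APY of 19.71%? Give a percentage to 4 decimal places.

18.0214%

(1 + r/52)^52 − 1 = 0.1971, so 1 + r/52 = 1.1971^(1/52).
r/52 = 0.003466, so r = 0.180214 = 18.0214%.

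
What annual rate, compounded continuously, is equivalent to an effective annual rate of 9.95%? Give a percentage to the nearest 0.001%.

Continuous: nominal r satisfies e^r − 1 = 0.0995.
r = ln(1 + 0.0995) = ln(1.0995) = 0.094856 = 9.486%.

9.486%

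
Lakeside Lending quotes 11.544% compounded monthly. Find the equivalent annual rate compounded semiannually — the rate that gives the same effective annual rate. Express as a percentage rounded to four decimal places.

EAR = (1 + 0.11544/12)^12 − 1 = 0.121748.
Solve (1 + r/2)^2 = 1.121748: r/2 = 1.121748^(1/2) − 1 = 0.059126, so r = 0.118252 = 11.8252%.

11.8252%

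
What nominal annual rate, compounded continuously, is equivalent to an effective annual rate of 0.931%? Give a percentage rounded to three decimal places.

0.927%

Continuous: nominal r satisfies e^r − 1 = 0.00931.
r = ln(1 + 0.00931) = ln(1.00931) = 0.009267 = 0.927%.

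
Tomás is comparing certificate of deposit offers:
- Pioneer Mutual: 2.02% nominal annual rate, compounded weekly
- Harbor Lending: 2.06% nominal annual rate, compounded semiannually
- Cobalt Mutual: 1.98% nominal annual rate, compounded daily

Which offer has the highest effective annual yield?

Pioneer Mutual: (1 + 0.0202/52)^52 − 1 = 2.040%
Harbor Lending: (1 + 0.0206/2)^2 − 1 = 2.071%
Cobalt Mutual: (1 + 0.0198/365)^365 − 1 = 2.000%
The highest effective annual rate is Harbor Lending at 2.071%.

Harbor Lending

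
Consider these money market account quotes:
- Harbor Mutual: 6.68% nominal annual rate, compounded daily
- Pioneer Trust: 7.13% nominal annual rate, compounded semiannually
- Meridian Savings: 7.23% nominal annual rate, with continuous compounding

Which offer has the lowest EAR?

Harbor Mutual

Harbor Mutual: (1 + 0.0668/365)^365 − 1 = 6.908%
Pioneer Trust: (1 + 0.0713/2)^2 − 1 = 7.257%
Meridian Savings: e^0.0723 − 1 = 7.498%
The lowest effective annual rate is Harbor Mutual at 6.908%.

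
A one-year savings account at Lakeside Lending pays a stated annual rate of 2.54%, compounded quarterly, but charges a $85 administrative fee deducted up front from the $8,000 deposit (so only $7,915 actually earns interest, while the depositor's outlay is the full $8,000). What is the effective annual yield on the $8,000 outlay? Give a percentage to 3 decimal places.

Value after one year: 7,915 × (1 + 0.0254/4)^4 = 7,915 × 1.025643 = $8,117.96.
Effective yield on the $8,000 outlay: 8,117.96 / 8,000 − 1 = 0.014746 = 1.475%.

1.475%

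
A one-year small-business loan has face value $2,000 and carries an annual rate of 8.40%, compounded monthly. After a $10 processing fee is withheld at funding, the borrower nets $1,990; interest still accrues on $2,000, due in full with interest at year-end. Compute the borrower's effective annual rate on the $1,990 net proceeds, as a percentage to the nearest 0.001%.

Amount owed after one year: 2,000 × (1 + 0.0840/12)^12 = 2,000 × 1.087311 = $2,174.62.
Effective rate on net proceeds: 2,174.62 / 1,990 − 1 = 0.092775 = 9.277%.

9.277%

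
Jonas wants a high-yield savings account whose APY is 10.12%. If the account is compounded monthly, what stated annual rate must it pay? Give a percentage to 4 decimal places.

9.6789%

(1 + r/12)^12 − 1 = 0.1012, so 1 + r/12 = 1.1012^(1/12).
r/12 = 0.008066, so r = 0.096789 = 9.6789%.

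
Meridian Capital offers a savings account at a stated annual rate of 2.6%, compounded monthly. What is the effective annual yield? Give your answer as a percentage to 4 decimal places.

2.6312%

EAR = (1 + 0.026/12)^12 − 1.
= 1.026312 − 1 = 2.6312%.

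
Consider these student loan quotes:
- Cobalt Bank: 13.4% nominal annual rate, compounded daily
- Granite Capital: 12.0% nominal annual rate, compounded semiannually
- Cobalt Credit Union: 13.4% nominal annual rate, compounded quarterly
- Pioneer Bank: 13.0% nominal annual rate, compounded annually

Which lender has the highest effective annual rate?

Cobalt Bank

Cobalt Bank: (1 + 0.134/365)^365 − 1 = 14.336%
Granite Capital: (1 + 0.120/2)^2 − 1 = 12.360%
Cobalt Credit Union: (1 + 0.134/4)^4 − 1 = 14.089%
Pioneer Bank: compounded annually, EAR = 13.000%
The highest effective annual rate is Cobalt Bank at 14.336%.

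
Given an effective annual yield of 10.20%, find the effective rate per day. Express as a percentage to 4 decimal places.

0.0266%

The per-day rate i satisfies (1 + i)^365 = 1 + 0.1020.
i = 1.1020^(1/365) − 1 = 0.0002661 = 0.0266%.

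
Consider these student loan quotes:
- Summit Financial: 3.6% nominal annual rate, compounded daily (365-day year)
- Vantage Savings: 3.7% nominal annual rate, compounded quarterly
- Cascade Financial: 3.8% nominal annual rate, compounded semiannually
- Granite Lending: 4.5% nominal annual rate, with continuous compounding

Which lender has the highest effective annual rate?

Summit Financial: (1 + 0.036/365)^365 − 1 = 3.665%
Vantage Savings: (1 + 0.037/4)^4 − 1 = 3.752%
Cascade Financial: (1 + 0.038/2)^2 − 1 = 3.836%
Granite Lending: e^0.045 − 1 = 4.603%
The highest effective annual rate is Granite Lending at 4.603%.

Granite Lending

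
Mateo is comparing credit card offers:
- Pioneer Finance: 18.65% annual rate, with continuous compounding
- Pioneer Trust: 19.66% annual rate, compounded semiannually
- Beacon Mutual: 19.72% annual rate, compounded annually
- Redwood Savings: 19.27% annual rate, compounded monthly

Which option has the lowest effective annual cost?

Beacon Mutual

Pioneer Finance: e^0.1865 − 1 = 20.502%
Pioneer Trust: (1 + 0.1966/2)^2 − 1 = 20.626%
Beacon Mutual: compounded annually, EAR = 19.720%
Redwood Savings: (1 + 0.1927/12)^12 − 1 = 21.066%
The lowest effective annual rate is Beacon Mutual at 19.720%.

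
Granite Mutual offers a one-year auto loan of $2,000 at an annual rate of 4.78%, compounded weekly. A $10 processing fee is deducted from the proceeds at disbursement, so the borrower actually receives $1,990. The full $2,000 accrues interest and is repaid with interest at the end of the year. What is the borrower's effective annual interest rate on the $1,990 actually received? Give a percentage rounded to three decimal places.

5.421%

Amount owed after one year: 2,000 × (1 + 0.0478/52)^52 = 2,000 × 1.048938 = $2,097.88.
Effective rate on net proceeds: 2,097.88 / 1,990 − 1 = 0.054209 = 5.421%.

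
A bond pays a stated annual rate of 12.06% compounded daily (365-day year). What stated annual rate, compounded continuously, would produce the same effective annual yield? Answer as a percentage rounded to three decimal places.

EAR = (1 + 0.1206/365)^365 − 1 = 0.128151.
Equivalent continuous rate: r = ln(1 + 0.128151) = 0.120580 = 12.058%.

12.058%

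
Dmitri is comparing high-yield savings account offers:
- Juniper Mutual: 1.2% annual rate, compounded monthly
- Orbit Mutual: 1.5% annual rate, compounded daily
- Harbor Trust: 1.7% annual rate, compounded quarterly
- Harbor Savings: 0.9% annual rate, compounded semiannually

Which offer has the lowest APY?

Juniper Mutual: (1 + 0.012/12)^12 − 1 = 1.207%
Orbit Mutual: (1 + 0.015/365)^365 − 1 = 1.511%
Harbor Trust: (1 + 0.017/4)^4 − 1 = 1.711%
Harbor Savings: (1 + 0.009/2)^2 − 1 = 0.902%
The lowest effective annual rate is Harbor Savings at 0.902%.

Harbor Savings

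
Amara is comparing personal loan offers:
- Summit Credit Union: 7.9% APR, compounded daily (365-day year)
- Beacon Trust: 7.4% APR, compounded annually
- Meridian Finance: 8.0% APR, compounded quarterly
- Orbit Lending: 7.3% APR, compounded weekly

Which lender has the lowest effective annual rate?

Beacon Trust

Summit Credit Union: (1 + 0.079/365)^365 − 1 = 8.220%
Beacon Trust: compounded annually, EAR = 7.400%
Meridian Finance: (1 + 0.080/4)^4 − 1 = 8.243%
Orbit Lending: (1 + 0.073/52)^52 − 1 = 7.568%
The lowest effective annual rate is Beacon Trust at 7.400%.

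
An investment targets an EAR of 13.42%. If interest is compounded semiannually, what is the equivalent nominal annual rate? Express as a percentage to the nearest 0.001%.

(1 + r/2)^2 − 1 = 0.1342, so 1 + r/2 = 1.1342^(1/2).
r/2 = 0.064988, so r = 0.129977 = 12.998%.

12.998%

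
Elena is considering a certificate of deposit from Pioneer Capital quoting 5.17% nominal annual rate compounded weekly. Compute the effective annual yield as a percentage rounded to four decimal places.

5.3033%

EAR = (1 + 0.0517/52)^52 − 1.
= (1 + 0.000994)^52 − 1 = 1.053033 − 1 = 5.3033%.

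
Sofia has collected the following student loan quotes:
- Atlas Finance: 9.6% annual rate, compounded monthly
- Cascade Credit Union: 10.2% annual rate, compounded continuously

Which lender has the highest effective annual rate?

Atlas Finance: (1 + 0.096/12)^12 − 1 = 10.034%
Cascade Credit Union: e^0.102 − 1 = 10.738%
The highest effective annual rate is Cascade Credit Union at 10.738%.

Cascade Credit Union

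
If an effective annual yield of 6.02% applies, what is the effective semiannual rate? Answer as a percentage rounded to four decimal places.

2.9660%

The per-half-year rate i satisfies (1 + i)^2 = 1 + 0.0602.
i = 1.0602^(1/2) − 1 = 0.0296601 = 2.9660%.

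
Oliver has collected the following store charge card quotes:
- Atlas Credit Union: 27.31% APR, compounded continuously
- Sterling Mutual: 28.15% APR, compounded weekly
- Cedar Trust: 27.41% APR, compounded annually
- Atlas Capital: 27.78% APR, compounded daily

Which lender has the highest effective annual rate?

Atlas Credit Union: e^0.2731 − 1 = 31.403%
Sterling Mutual: (1 + 0.2815/52)^52 − 1 = 32.411%
Cedar Trust: compounded annually, EAR = 27.410%
Atlas Capital: (1 + 0.2778/365)^365 − 1 = 32.008%
The highest effective annual rate is Sterling Mutual at 32.411%.

Sterling Mutual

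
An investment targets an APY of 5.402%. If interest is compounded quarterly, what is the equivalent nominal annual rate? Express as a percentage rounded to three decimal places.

(1 + r/4)^4 − 1 = 0.05402, so 1 + r/4 = 1.05402^(1/4).
r/4 = 0.013240, so r = 0.052959 = 5.296%.

5.296%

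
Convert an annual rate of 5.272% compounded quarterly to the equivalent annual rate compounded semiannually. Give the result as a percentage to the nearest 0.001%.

5.307%

EAR = (1 + 0.05272/4)^4 − 1 = 0.053771.
Solve (1 + r/2)^2 = 1.053771: r/2 = 1.053771^(1/2) − 1 = 0.026534, so r = 0.053067 = 5.307%.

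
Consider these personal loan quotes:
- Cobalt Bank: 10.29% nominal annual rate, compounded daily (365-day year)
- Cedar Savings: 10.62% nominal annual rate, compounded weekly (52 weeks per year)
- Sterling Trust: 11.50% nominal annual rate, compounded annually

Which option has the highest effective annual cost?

Sterling Trust

Cobalt Bank: (1 + 0.1029/365)^365 − 1 = 10.836%
Cedar Savings: (1 + 0.1062/52)^52 − 1 = 11.192%
Sterling Trust: compounded annually, EAR = 11.500%
The highest effective annual rate is Sterling Trust at 11.500%.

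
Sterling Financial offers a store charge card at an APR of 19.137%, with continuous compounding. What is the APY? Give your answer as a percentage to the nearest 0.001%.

21.091%

With continuous compounding, EAR = e^0.19137 − 1.
e^0.19137 = 1.210907, so EAR = 0.210907 = 21.091%.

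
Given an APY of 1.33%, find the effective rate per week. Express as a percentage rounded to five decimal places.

0.02541%

The per-week rate i satisfies (1 + i)^52 = 1 + 0.0133.
i = 1.0133^(1/52) − 1 = 0.0002541 = 0.02541%.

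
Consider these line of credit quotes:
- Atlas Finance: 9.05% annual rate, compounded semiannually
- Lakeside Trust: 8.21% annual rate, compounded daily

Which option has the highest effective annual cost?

Atlas Finance

Atlas Finance: (1 + 0.0905/2)^2 − 1 = 9.255%
Lakeside Trust: (1 + 0.0821/365)^365 − 1 = 8.555%
The highest effective annual rate is Atlas Finance at 9.255%.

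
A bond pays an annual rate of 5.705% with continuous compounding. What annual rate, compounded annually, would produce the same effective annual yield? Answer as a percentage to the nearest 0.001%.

5.871%

EAR under continuous compounding: e^0.05705 − 1 = 0.058709.
Compounded annually, the equivalent nominal rate is the EAR itself: 5.871%.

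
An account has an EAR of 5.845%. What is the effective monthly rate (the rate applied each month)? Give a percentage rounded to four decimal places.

The per-month rate i satisfies (1 + i)^12 = 1 + 0.05845.
i = 1.05845^(1/12) − 1 = 0.0047450 = 0.4745%.

0.4745%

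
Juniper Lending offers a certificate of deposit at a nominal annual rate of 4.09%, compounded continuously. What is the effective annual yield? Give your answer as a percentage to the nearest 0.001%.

With continuous compounding, EAR = e^0.0409 − 1.
e^0.0409 = 1.041748, so EAR = 0.041748 = 4.175%.

4.175%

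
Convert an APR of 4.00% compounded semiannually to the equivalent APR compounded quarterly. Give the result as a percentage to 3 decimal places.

3.980%

EAR = (1 + 0.0400/2)^2 − 1 = 0.040400.
Solve (1 + r/4)^4 = 1.040400: r/4 = 1.040400^(1/4) − 1 = 0.009950, so r = 0.039802 = 3.980%.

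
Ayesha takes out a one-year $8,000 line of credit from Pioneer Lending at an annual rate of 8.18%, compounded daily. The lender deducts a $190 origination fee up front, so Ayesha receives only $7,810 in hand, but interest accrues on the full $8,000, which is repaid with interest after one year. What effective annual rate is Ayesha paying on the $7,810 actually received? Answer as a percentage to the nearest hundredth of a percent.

11.16%

Amount owed after one year: 8,000 × (1 + 0.0818/365)^365 = 8,000 × 1.085229 = $8,681.83.
Effective rate on net proceeds: 8,681.83 / 7,810 − 1 = 0.111630 = 11.16%.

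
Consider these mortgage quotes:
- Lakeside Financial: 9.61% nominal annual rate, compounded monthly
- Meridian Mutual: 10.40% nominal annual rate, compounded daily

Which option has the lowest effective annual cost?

Lakeside Financial

Lakeside Financial: (1 + 0.0961/12)^12 − 1 = 10.045%
Meridian Mutual: (1 + 0.1040/365)^365 − 1 = 10.958%
The lowest effective annual rate is Lakeside Financial at 10.045%.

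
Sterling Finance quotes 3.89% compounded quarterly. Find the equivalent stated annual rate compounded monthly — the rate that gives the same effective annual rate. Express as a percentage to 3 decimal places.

3.877%

EAR = (1 + 0.0389/4)^4 − 1 = 0.039471.
Solve (1 + r/12)^12 = 1.039471: r/12 = 1.039471^(1/12) − 1 = 0.003231, so r = 0.038775 = 3.877%.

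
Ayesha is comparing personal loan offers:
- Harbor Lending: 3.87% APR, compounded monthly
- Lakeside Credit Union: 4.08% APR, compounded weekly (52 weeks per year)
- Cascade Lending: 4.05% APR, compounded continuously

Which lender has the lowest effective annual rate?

Harbor Lending: (1 + 0.0387/12)^12 − 1 = 3.939%
Lakeside Credit Union: (1 + 0.0408/52)^52 − 1 = 4.163%
Cascade Lending: e^0.0405 − 1 = 4.133%
The lowest effective annual rate is Harbor Lending at 3.939%.

Harbor Lending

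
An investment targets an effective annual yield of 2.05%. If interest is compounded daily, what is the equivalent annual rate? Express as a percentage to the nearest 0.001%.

(1 + r/365)^365 − 1 = 0.0205, so 1 + r/365 = 1.0205^(1/365).
r/365 = 0.000056, so r = 0.020293 = 2.029%.

2.029%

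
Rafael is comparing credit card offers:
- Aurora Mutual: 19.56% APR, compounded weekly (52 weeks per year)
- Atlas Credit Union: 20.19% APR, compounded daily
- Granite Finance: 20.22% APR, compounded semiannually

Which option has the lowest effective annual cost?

Aurora Mutual: (1 + 0.1956/52)^52 − 1 = 21.559%
Atlas Credit Union: (1 + 0.2019/365)^365 − 1 = 22.366%
Granite Finance: (1 + 0.2022/2)^2 − 1 = 21.242%
The lowest effective annual rate is Granite Finance at 21.242%.

Granite Finance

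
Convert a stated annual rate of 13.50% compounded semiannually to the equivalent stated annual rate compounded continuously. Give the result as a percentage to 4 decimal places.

EAR = (1 + 0.1350/2)^2 − 1 = 0.139556.
Equivalent continuous rate: r = ln(1 + 0.139556) = 0.130639 = 13.0639%.

13.0639%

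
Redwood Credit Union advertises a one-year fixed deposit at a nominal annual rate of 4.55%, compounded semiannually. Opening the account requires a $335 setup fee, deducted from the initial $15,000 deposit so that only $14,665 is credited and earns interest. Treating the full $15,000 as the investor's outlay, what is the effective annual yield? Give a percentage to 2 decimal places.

Value after one year: 14,665 × (1 + 0.0455/2)^2 = 14,665 × 1.046018 = $15,339.85.
Effective yield on the $15,000 outlay: 15,339.85 / 15,000 − 1 = 0.022657 = 2.27%.

2.27%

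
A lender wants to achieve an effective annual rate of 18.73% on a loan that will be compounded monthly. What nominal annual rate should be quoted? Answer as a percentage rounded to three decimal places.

17.292%

(1 + r/12)^12 − 1 = 0.1873, so 1 + r/12 = 1.1873^(1/12).
r/12 = 0.014410, so r = 0.172916 = 17.292%.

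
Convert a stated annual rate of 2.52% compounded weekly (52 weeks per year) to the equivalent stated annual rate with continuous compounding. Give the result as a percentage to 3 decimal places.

2.519%

EAR = (1 + 0.0252/52)^52 − 1 = 0.025514.
Equivalent continuous rate: r = ln(1 + 0.025514) = 0.025194 = 2.519%.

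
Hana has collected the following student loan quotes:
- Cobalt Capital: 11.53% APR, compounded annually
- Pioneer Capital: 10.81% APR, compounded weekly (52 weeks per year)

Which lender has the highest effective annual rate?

Cobalt Capital: compounded annually, EAR = 11.530%
Pioneer Capital: (1 + 0.1081/52)^52 − 1 = 11.403%
The highest effective annual rate is Cobalt Capital at 11.530%.

Cobalt Capital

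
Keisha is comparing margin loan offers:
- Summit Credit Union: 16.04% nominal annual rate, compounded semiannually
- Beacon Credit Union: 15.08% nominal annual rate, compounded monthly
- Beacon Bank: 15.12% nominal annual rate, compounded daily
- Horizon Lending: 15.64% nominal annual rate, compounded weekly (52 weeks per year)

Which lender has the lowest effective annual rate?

Summit Credit Union: (1 + 0.1604/2)^2 − 1 = 16.683%
Beacon Credit Union: (1 + 0.1508/12)^12 − 1 = 16.167%
Beacon Bank: (1 + 0.1512/365)^365 − 1 = 16.319%
Horizon Lending: (1 + 0.1564/52)^52 − 1 = 16.902%
The lowest effective annual rate is Beacon Credit Union at 16.167%.

Beacon Credit Union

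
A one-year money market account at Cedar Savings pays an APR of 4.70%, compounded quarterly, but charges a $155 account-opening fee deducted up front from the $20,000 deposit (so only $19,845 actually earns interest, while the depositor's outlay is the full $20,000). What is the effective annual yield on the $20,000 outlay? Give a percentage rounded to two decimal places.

3.97%

Value after one year: 19,845 × (1 + 0.0470/4)^4 = 19,845 × 1.047835 = $20,794.28.
Effective yield on the $20,000 outlay: 20,794.28 / 20,000 − 1 = 0.039714 = 3.97%.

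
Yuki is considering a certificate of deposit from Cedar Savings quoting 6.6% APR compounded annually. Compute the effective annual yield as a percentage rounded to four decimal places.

Annual compounding means the effective rate equals the nominal rate: 6.6000%.

6.6000%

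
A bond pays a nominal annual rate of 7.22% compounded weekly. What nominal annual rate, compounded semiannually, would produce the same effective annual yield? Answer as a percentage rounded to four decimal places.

EAR = (1 + 0.0722/52)^52 − 1 = 0.074816.
Solve (1 + r/2)^2 = 1.074816: r/2 = 1.074816^(1/2) − 1 = 0.036734, so r = 0.073467 = 7.3467%.

7.3467%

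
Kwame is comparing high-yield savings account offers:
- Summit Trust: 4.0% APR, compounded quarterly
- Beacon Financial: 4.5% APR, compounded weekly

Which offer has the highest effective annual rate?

Summit Trust: (1 + 0.040/4)^4 − 1 = 4.060%
Beacon Financial: (1 + 0.045/52)^52 − 1 = 4.601%
The highest effective annual rate is Beacon Financial at 4.601%.

Beacon Financial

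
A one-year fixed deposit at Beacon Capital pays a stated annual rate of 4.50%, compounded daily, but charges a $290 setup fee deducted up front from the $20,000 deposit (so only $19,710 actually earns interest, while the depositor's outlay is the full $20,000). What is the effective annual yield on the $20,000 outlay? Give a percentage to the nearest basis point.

3.09%

Value after one year: 19,710 × (1 + 0.0450/365)^365 = 19,710 × 1.046025 = $20,617.15.
Effective yield on the $20,000 outlay: 20,617.15 / 20,000 − 1 = 0.030858 = 3.09%.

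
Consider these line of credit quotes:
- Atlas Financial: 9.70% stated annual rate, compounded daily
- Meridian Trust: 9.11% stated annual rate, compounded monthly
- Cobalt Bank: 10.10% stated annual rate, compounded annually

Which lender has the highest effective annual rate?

Atlas Financial: (1 + 0.0970/365)^365 − 1 = 10.185%
Meridian Trust: (1 + 0.0911/12)^12 − 1 = 9.500%
Cobalt Bank: compounded annually, EAR = 10.100%
The highest effective annual rate is Atlas Financial at 10.185%.

Atlas Financial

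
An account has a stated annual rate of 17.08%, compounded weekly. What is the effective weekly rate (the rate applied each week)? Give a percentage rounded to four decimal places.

0.3285%

With a nominal annual rate compounded weekly, the periodic rate is the nominal rate divided by 52.
i = 0.1708 / 52 = 0.0032846 = 0.3285%.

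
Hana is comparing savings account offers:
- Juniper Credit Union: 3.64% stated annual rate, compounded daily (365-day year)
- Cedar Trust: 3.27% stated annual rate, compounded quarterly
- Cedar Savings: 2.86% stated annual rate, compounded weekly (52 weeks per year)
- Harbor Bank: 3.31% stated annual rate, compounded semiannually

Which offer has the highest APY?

Juniper Credit Union: (1 + 0.0364/365)^365 − 1 = 3.707%
Cedar Trust: (1 + 0.0327/4)^4 − 1 = 3.310%
Cedar Savings: (1 + 0.0286/52)^52 − 1 = 2.900%
Harbor Bank: (1 + 0.0331/2)^2 − 1 = 3.337%
The highest effective annual rate is Juniper Credit Union at 3.707%.

Juniper Credit Union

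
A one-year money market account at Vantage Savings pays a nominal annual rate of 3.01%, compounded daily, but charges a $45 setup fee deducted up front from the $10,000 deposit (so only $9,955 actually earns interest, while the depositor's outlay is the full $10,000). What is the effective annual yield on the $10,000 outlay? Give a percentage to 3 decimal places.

2.592%

Value after one year: 9,955 × (1 + 0.0301/365)^365 = 9,955 × 1.030556 = $10,259.19.
Effective yield on the $10,000 outlay: 10,259.19 / 10,000 − 1 = 0.025919 = 2.592%.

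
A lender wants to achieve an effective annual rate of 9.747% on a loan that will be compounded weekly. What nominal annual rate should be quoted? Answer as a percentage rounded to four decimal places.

9.3091%

(1 + r/52)^52 − 1 = 0.09747, so 1 + r/52 = 1.09747^(1/52).
r/52 = 0.001790, so r = 0.093091 = 9.3091%.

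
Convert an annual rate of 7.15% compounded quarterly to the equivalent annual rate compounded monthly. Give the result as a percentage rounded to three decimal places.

7.108%

EAR = (1 + 0.0715/4)^4 − 1 = 0.073440.
Solve (1 + r/12)^12 = 1.073440: r/12 = 1.073440^(1/12) − 1 = 0.005923, so r = 0.071078 = 7.108%.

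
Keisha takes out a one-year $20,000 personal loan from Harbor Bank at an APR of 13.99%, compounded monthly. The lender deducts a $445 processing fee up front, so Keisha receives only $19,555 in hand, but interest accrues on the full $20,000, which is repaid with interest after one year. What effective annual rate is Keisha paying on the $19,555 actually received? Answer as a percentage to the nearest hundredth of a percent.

Amount owed after one year: 20,000 × (1 + 0.1399/12)^12 = 20,000 × 1.149228 = $22,984.57.
Effective rate on net proceeds: 22,984.57 / 19,555 − 1 = 0.175381 = 17.54%.

17.54%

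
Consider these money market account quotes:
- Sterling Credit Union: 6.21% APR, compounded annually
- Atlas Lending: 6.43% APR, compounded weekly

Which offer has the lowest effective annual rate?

Sterling Credit Union

Sterling Credit Union: compounded annually, EAR = 6.210%
Atlas Lending: (1 + 0.0643/52)^52 − 1 = 6.637%
The lowest effective annual rate is Sterling Credit Union at 6.210%.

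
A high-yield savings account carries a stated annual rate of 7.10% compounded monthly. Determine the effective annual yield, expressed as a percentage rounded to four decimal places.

7.3357%

EAR = (1 + 0.0710/12)^12 − 1.
= 1.073357 − 1 = 7.3357%.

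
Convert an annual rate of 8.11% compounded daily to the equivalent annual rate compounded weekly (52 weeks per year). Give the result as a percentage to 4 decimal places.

8.1154%

EAR = (1 + 0.0811/365)^365 − 1 = 0.084470.
Solve (1 + r/52)^52 = 1.084470: r/52 = 1.084470^(1/52) − 1 = 0.001561, so r = 0.081154 = 8.1154%.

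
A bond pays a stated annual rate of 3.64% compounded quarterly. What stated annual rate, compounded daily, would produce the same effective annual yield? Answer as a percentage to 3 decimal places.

3.624%

EAR = (1 + 0.0364/4)^4 − 1 = 0.036900.
Solve (1 + r/365)^365 = 1.036900: r/365 = 1.036900^(1/365) − 1 = 0.000099, so r = 0.036237 = 3.624%.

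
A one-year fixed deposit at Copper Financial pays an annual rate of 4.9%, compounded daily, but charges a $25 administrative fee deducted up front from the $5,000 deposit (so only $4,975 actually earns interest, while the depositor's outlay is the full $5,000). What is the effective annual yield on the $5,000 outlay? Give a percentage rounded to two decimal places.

4.50%

Value after one year: 4,975 × (1 + 0.049/365)^365 = 4,975 × 1.050217 = $5,224.83.
Effective yield on the $5,000 outlay: 5,224.83 / 5,000 − 1 = 0.044966 = 4.50%.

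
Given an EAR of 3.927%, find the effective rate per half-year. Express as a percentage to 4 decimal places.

1.9446%

The per-half-year rate i satisfies (1 + i)^2 = 1 + 0.03927.
i = 1.03927^(1/2) − 1 = 0.0194459 = 1.9446%.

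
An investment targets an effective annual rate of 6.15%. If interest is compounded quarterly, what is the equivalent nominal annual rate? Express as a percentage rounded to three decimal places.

(1 + r/4)^4 − 1 = 0.0615, so 1 + r/4 = 1.0615^(1/4).
r/4 = 0.015033, so r = 0.060130 = 6.013%.

6.013%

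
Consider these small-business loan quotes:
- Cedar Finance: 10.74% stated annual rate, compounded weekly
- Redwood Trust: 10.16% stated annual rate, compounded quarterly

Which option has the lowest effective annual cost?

Cedar Finance: (1 + 0.1074/52)^52 − 1 = 11.326%
Redwood Trust: (1 + 0.1016/4)^4 − 1 = 10.554%
The lowest effective annual rate is Redwood Trust at 10.554%.

Redwood Trust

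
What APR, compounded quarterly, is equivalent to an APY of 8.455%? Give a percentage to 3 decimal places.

8.199%

(1 + r/4)^4 − 1 = 0.08455, so 1 + r/4 = 1.08455^(1/4).
r/4 = 0.020499, so r = 0.081994 = 8.199%.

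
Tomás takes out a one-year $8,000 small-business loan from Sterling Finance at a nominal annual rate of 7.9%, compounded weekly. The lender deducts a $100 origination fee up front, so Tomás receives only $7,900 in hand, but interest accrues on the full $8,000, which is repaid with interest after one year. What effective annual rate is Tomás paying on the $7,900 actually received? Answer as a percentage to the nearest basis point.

9.58%

Amount owed after one year: 8,000 × (1 + 0.079/52)^52 = 8,000 × 1.082139 = $8,657.12.
Effective rate on net proceeds: 8,657.12 / 7,900 − 1 = 0.095837 = 9.58%.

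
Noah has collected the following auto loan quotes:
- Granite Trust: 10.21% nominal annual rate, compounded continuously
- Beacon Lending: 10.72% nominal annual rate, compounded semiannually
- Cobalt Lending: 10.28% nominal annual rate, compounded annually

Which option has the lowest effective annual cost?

Cobalt Lending

Granite Trust: e^0.1021 − 1 = 10.749%
Beacon Lending: (1 + 0.1072/2)^2 − 1 = 11.007%
Cobalt Lending: compounded annually, EAR = 10.280%
The lowest effective annual rate is Cobalt Lending at 10.280%.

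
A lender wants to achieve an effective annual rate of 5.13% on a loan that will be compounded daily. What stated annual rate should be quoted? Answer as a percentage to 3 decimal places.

5.003%

(1 + r/365)^365 − 1 = 0.0513, so 1 + r/365 = 1.0513^(1/365).
r/365 = 0.000137, so r = 0.050031 = 5.003%.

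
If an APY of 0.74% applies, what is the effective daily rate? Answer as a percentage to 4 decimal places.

0.0020%

The per-day rate i satisfies (1 + i)^365 = 1 + 0.0074.
i = 1.0074^(1/365) − 1 = 0.0000202 = 0.0020%.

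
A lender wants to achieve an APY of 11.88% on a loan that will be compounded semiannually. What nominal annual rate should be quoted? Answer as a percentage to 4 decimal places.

11.5467%

(1 + r/2)^2 − 1 = 0.1188, so 1 + r/2 = 1.1188^(1/2).
r/2 = 0.057733, so r = 0.115467 = 11.5467%.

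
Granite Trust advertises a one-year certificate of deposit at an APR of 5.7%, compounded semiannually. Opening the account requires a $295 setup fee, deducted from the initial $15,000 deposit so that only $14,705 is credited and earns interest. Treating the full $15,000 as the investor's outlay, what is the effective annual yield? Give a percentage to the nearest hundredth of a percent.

Value after one year: 14,705 × (1 + 0.057/2)^2 = 14,705 × 1.057812 = $15,555.13.
Effective yield on the $15,000 outlay: 15,555.13 / 15,000 − 1 = 0.037009 = 3.70%.

3.70%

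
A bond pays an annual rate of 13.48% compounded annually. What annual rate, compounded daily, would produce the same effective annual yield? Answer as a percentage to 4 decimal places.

12.6478%

Compounded annually, EAR = nominal = 0.134800.
Solve (1 + r/365)^365 = 1.134800: r/365 = 1.134800^(1/365) − 1 = 0.000347, so r = 0.126478 = 12.6478%.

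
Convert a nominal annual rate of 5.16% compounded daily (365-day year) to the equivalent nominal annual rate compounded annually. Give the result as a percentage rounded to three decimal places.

EAR = (1 + 0.0516/365)^365 − 1 = 0.052951.
Compounded annually, the equivalent nominal rate is the EAR itself: 5.295%.

5.295%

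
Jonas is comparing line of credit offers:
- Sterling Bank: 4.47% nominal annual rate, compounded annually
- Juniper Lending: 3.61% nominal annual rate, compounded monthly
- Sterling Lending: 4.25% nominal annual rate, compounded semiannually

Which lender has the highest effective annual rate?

Sterling Bank: compounded annually, EAR = 4.470%
Juniper Lending: (1 + 0.0361/12)^12 − 1 = 3.670%
Sterling Lending: (1 + 0.0425/2)^2 − 1 = 4.295%
The highest effective annual rate is Sterling Bank at 4.470%.

Sterling Bank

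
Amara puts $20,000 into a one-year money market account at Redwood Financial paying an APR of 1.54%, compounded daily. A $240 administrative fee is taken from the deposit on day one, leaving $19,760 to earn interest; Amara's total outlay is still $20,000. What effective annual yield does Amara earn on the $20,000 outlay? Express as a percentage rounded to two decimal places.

Value after one year: 19,760 × (1 + 0.0154/365)^365 = 19,760 × 1.015519 = $20,066.65.
Effective yield on the $20,000 outlay: 20,066.65 / 20,000 − 1 = 0.003333 = 0.33%.

0.33%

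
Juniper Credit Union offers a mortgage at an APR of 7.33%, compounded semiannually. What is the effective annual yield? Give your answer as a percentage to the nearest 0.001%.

7.464%

EAR = (1 + 0.0733/2)^2 − 1.
= (1 + 0.036650)^2 − 1 = 1.074643 − 1 = 7.464%.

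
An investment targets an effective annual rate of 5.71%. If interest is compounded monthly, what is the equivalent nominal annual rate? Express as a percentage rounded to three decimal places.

(1 + r/12)^12 − 1 = 0.0571, so 1 + r/12 = 1.0571^(1/12).
r/12 = 0.004638, so r = 0.055658 = 5.566%.

5.566%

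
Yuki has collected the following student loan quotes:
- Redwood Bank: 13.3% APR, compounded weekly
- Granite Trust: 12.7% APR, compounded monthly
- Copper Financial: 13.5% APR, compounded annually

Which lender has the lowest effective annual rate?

Redwood Bank: (1 + 0.133/52)^52 − 1 = 14.206%
Granite Trust: (1 + 0.127/12)^12 − 1 = 13.466%
Copper Financial: compounded annually, EAR = 13.500%
The lowest effective annual rate is Granite Trust at 13.466%.

Granite Trust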